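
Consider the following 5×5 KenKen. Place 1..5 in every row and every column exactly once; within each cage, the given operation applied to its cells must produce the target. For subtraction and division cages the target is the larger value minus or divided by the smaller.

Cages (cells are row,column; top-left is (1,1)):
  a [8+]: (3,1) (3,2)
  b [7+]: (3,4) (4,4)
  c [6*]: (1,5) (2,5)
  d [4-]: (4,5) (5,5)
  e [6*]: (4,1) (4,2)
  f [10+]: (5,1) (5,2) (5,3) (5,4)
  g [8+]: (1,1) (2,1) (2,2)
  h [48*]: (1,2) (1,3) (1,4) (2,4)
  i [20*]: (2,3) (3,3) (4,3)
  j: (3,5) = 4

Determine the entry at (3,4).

2

J is a freebie; hence (3,5) = 4.
The only place for 5 in row 1 is (1,1).
5 is placed in column 1, which forces (3,1) = 3.
Cage a needs two cells with sum 8, leaving (3,2) = 5.
Row 3 now contains 5; hence (3,3) = 1.
Row 3 now contains 5, which forces (3,4) = 2.
3 is placed in column 1, which forces (4,1) = 2.
Row 4 already has 2, so (4,2) = 3.
2 is placed in column 1, leaving (2,1) = 1.
Cage g has sum 8, which forces (2,2) = 2.
Column 4 now contains 2, so (2,4) = 4.
Row 2 already has 2, which forces (2,5) = 3.
Cage b needs two cells with sum 7, which forces (4,4) = 5.
5 is placed in row 4, so (4,5) = 1.
Column 1 now contains 1; hence (5,1) = 4.
Row 5 now contains 4, which forces (5,2) = 1.
Row 5 now contains 1, which forces (5,4) = 3.
Column 5 now contains 1, leaving (5,5) = 5.
1 is placed in column 2, leaving (1,2) = 4.
The 4 cells of cage h must have product 48; hence (1,3) = 3.
Column 4 now contains 3, leaving (1,4) = 1.
3 is placed in column 5; hence (1,5) = 2.
Row 2 now contains 4, leaving (2,3) = 5.
5 is placed in row 4, which forces (4,3) = 4.
3 is placed in row 5, which forces (5,3) = 2.
The full grid is 5 4 3 1 2 / 1 2 5 4 3 / 3 5 1 2 4 / 2 3 4 5 1 / 4 1 2 3 5.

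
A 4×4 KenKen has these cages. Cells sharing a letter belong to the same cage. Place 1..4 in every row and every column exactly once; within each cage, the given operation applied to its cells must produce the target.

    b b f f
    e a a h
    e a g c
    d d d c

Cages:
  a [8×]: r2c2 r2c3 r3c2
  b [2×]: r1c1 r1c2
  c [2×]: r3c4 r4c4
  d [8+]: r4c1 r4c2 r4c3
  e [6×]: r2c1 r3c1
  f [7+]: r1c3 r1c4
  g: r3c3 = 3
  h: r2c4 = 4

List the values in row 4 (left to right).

Cage h is a single given cell, so r2c4 = 4.
Cage g is a single given cell, leaving r3c3 = 3.
Column 3 already has 3, leaving r1c3 = 4.
4 is placed in column 4, so r1c4 = 3.
Cage e needs two cells with product 6, leaving r2c1 = 3.
Row 3 now contains 3, which forces r3c1 = 2.
Cage a needs product 8, so r3c2 = 4.
Row 3 already has 2, so r3c4 = 1.
Column 3 now contains 4, leaving r4c3 = 1.
Column 4 now contains 1, which forces r4c4 = 2.
Column 1 now contains 2, which forces r1c1 = 1.
Cage b needs two cells with product 2; hence r1c2 = 2.
Cage a has product 8, leaving r2c2 = 1.
Column 3 already has 1; hence r2c3 = 2.
1 is placed in row 4, leaving r4c1 = 4.
1 is placed in row 4, which forces r4c2 = 3.
Filled in: 1 2 4 3 / 3 1 2 4 / 2 4 3 1 / 4 3 1 2.

4 3 1 2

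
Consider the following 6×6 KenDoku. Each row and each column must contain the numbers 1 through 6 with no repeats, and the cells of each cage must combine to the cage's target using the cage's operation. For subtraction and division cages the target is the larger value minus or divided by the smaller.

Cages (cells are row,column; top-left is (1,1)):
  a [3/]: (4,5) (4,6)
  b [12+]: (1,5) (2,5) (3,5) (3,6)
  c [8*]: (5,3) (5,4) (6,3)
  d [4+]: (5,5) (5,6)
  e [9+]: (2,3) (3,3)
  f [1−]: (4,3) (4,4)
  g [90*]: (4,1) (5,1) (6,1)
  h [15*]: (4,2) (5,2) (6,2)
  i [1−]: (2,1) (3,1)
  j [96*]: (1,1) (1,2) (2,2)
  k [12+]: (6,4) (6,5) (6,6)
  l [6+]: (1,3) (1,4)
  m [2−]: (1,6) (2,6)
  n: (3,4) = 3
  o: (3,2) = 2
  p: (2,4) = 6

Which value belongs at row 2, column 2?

4

Cage j has product 96, which forces (1,1) = 4.
The 3 cells of cage j must have product 96, so (1,2) = 6.
Cage j has product 96, leaving (2,2) = 4.
Cage p is given; hence (2,4) = 6.
O is a freebie, which forces (3,2) = 2.
Cage n is given, so (3,4) = 3.
In row 1, 2 can only go at (1,5), so (1,5) = 2.
The only place for 3 in row 1 is (1,6).
The two cells of cage d must have sum 4, so (5,5) = 3.
Column 6 already has 3, which forces (5,6) = 1.
1 is placed in column 6, leaving (2,6) = 5.
Column 6 now contains 5, leaving (3,6) = 4.
Column 5 already has 3, which forces (4,5) = 6.
1 is placed in column 6, which forces (4,6) = 2.
1 is placed in row 5, leaving (5,2) = 5.
Cage c has product 8, leaving (6,3) = 1.
Column 6 already has 2, so (6,6) = 6.
Column 3 already has 1, so (1,3) = 5.
The two cells of cage l must have sum 6; hence (1,4) = 1.
5 is placed in row 2, so (2,1) = 2.
5 is placed in row 2; hence (2,3) = 3.
5 is placed in row 2; hence (2,5) = 1.
The two cells of cage i must have difference 1, leaving (3,1) = 1.
Row 3 already has 4; hence (3,3) = 6.
Cage b needs sum 12, which forces (3,5) = 5.
Cage h needs product 15, leaving (4,2) = 1.
Column 3 already has 3, leaving (4,3) = 4.
Row 4 already has 4, leaving (4,4) = 5.
Row 5 already has 5, which forces (5,1) = 6.
Column 3 now contains 4, which forces (5,3) = 2.
Row 5 already has 2, leaving (5,4) = 4.
Row 6 now contains 1, which forces (6,2) = 3.
Cage k has sum 12, which forces (6,4) = 2.
Cage k needs sum 12; hence (6,5) = 4.
5 is placed in row 4, leaving (4,1) = 3.
Row 6 already has 3, which forces (6,1) = 5.
Completed grid: 4 6 5 1 2 3 / 2 4 3 6 1 5 / 1 2 6 3 5 4 / 3 1 4 5 6 2 / 6 5 2 4 3 1 / 5 3 1 2 4 6.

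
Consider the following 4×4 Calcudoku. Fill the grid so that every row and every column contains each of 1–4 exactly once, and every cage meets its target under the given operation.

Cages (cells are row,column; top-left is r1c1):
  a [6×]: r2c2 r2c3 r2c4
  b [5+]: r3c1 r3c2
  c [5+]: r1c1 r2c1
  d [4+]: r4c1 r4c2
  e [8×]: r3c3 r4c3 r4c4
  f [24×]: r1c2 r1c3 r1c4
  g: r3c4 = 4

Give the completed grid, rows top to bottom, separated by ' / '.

Cage g is given, leaving r3c4 = 4.
The 3 cells of cage e must have product 8, so r4c3 = 4.
The 3 cells of cage f must have product 24, which forces r1c2 = 4.
In row 1, 1 can only go at r1c1, so r1c1 = 1.
Cage c's pair has sum 5, leaving r2c1 = 4.
Column 1 already has 1, leaving r4c1 = 3.
Cage d needs two cells with sum 4, leaving r4c2 = 1.
1 is placed in row 4, which forces r4c4 = 2.
Cage f needs product 24, leaving r1c3 = 2.
Column 4 already has 2, which forces r1c4 = 3.
Column 4 now contains 3, so r2c4 = 1.
Column 1 now contains 3; hence r3c1 = 2.
The two cells of cage b must have sum 5; hence r3c2 = 3.
Cage e has product 8, leaving r3c3 = 1.
Column 2 already has 3, so r2c2 = 2.
1 is placed in row 2; hence r2c3 = 3.

1 4 2 3 / 4 2 3 1 / 2 3 1 4 / 3 1 4 2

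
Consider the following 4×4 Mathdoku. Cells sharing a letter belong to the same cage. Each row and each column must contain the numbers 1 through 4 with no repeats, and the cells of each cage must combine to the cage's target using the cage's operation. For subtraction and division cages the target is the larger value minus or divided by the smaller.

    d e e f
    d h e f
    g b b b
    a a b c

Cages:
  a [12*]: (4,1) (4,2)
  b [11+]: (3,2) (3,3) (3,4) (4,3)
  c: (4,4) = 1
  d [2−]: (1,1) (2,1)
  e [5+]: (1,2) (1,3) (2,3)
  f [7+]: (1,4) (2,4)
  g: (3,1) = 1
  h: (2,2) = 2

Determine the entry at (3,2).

H is a freebie; hence (2,2) = 2.
Row 2 now contains 2, leaving (2,3) = 1.
Cage g is a single given cell, which forces (3,1) = 1.
Cage c is a single given cell, so (4,4) = 1.
The two cells of cage d must have difference 2, so (1,1) = 2.
2 is placed in column 2, leaving (1,2) = 1.
1 is placed in column 3, leaving (1,3) = 3.
Row 1 now contains 3, leaving (1,4) = 4.
The two cells of cage d must have difference 2, leaving (2,1) = 4.
Column 4 already has 4; hence (2,4) = 3.
Column 3 now contains 3, so (3,3) = 4.
Cage b needs sum 11, leaving (3,4) = 2.
Column 1 already has 4, which forces (4,1) = 3.
Row 4 now contains 3; hence (4,2) = 4.
Cage b needs sum 11, which forces (4,3) = 2.
4 is placed in row 3; hence (3,2) = 3.
The full grid is 2 1 3 4 / 4 2 1 3 / 1 3 4 2 / 3 4 2 1.

3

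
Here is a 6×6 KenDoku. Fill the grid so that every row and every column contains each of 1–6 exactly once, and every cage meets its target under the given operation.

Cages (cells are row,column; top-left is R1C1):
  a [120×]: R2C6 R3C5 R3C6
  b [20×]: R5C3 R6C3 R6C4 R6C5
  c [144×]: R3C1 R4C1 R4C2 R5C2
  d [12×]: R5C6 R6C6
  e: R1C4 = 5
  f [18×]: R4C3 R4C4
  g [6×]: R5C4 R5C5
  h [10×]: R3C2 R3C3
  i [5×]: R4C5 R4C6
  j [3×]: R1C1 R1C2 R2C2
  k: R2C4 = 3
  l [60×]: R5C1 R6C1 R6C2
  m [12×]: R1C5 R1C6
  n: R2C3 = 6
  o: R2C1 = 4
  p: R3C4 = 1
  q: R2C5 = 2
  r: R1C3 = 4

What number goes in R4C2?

Cage j has product 3, leaving R1C1 = 1.
Cage j has product 3, which forces R1C2 = 3.
Cage r is given; hence R1C3 = 4.
Cage e is given; hence R1C4 = 5.
O is a freebie, which forces R2C1 = 4.
Cage j needs product 3, leaving R2C2 = 1.
Cage n is a single given cell; hence R2C3 = 6.
K is a freebie, so R2C4 = 3.
Cage q is given; hence R2C5 = 2.
Row 2 now contains 6, which forces R2C6 = 5.
Cage p is a single given cell; hence R3C4 = 1.
Column 3 now contains 6; hence R4C3 = 3.
Column 4 now contains 3, leaving R4C4 = 6.
Column 6 already has 5, which forces R4C6 = 1.
Column 4 now contains 6, so R5C4 = 2.
Column 4 now contains 2; hence R6C4 = 4.
Column 5 already has 2, which forces R1C5 = 6.
Cage m needs two cells with product 12, so R1C6 = 2.
Cage c has product 144, so R3C1 = 3.
Column 5 now contains 6, leaving R3C5 = 4.
Row 3 now contains 4, leaving R3C6 = 6.
Row 4 already has 6, which forces R4C1 = 2.
Cage c needs product 144; hence R4C2 = 4.
Row 4 already has 1, which forces R4C5 = 5.
The 4 cells of cage c must have product 144, leaving R5C2 = 6.
Row 5 already has 2, so R5C3 = 1.
The two cells of cage g must have product 6, leaving R5C5 = 3.
Column 6 now contains 6, which forces R5C6 = 4.
The 4 cells of cage b must have product 20, leaving R6C3 = 5.
Cage b has product 20; hence R6C5 = 1.
2 is placed in column 6, which forces R6C6 = 3.
The two cells of cage h must have product 10, which forces R3C2 = 5.
5 is placed in column 3, so R3C3 = 2.
6 is placed in row 5, so R5C1 = 5.
Row 6 now contains 5; hence R6C1 = 6.
Row 6 now contains 5, so R6C2 = 2.
The full grid is 1 3 4 5 6 2 / 4 1 6 3 2 5 / 3 5 2 1 4 6 / 2 4 3 6 5 1 / 5 6 1 2 3 4 / 6 2 5 4 1 3.

4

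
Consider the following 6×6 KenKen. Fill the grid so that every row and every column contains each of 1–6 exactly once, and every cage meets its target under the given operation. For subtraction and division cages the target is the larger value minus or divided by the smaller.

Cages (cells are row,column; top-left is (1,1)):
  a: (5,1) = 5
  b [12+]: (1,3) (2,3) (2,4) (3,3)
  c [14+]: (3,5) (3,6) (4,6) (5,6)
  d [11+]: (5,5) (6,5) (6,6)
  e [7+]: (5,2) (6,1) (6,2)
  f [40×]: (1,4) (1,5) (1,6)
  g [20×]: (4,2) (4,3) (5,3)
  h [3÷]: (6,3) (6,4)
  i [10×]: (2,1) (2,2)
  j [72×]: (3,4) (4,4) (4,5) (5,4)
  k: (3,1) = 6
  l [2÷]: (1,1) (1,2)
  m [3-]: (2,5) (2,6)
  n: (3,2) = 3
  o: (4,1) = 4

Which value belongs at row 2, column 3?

Cage k is given; hence (3,1) = 6.
Cage n is a single given cell, so (3,2) = 3.
O is a freebie, which forces (4,1) = 4.
Cage a is a single given cell, which forces (5,1) = 5.
Column 1 now contains 5, so (2,1) = 2.
Cage i needs two cells with product 10, so (2,2) = 5.
Column 1 already has 2, which forces (6,1) = 1.
Column 1 already has 1; hence (1,1) = 3.
Cage l's pair has quotient 2, which forces (1,2) = 6.
Cage g needs product 20; hence (4,3) = 5.
Row 1 needs a 1, and only (1,3) is open for it.
Column 2 needs a 1, and only (4,2) is open for it.
Cage g has product 20, which forces (5,3) = 4.
Column 3 now contains 4, leaving (3,3) = 2.
Row 5 already has 4, which forces (5,2) = 2.
Cage e needs sum 7; hence (6,2) = 4.
Column 3 now contains 2; hence (6,3) = 6.
Row 6 already has 6; hence (6,4) = 2.
Column 3 already has 6, so (2,3) = 3.
The 4 cells of cage b must have sum 12; hence (2,4) = 6.
Cage j has product 72; hence (3,4) = 4.
6 is placed in column 4, so (4,4) = 3.
Row 4 already has 3, leaving (4,5) = 6.
Row 4 already has 6, which forces (4,6) = 2.
Cage j needs product 72, which forces (5,4) = 1.
The 3 cells of cage d must have sum 11, leaving (5,5) = 3.
Row 5 now contains 3, which forces (5,6) = 6.
Cage d has sum 11, leaving (6,5) = 5.
Cage d needs sum 11; hence (6,6) = 3.
Column 4 now contains 4, leaving (1,4) = 5.
Cage f needs product 40, leaving (1,5) = 2.
The 3 cells of cage f must have product 40, which forces (1,6) = 4.
Column 6 already has 4, so (2,6) = 1.
5 is placed in column 5, which forces (3,5) = 1.
Cage c has sum 14, leaving (3,6) = 5.
Row 2 already has 1, leaving (2,5) = 4.
The full grid is 3 6 1 5 2 4 / 2 5 3 6 4 1 / 6 3 2 4 1 5 / 4 1 5 3 6 2 / 5 2 4 1 3 6 / 1 4 6 2 5 3.

3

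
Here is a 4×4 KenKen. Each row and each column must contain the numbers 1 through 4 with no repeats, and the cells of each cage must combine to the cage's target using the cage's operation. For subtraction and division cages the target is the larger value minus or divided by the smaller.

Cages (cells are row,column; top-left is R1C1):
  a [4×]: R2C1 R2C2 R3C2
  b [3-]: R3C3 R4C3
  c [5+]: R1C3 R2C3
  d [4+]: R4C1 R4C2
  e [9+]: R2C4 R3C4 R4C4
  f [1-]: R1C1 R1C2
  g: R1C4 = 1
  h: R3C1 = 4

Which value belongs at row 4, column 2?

Cage g is a single given cell, leaving R1C4 = 1.
Cage h is a single given cell, leaving R3C1 = 4.
Row 3 already has 4; hence R3C3 = 1.
Column 3 already has 1, leaving R4C3 = 4.
The 3 cells of cage a must have product 4, which forces R2C1 = 2.
Cage a needs product 4, leaving R2C2 = 1.
Row 2 already has 2, leaving R2C3 = 3.
The 3 cells of cage e must have sum 9, so R2C4 = 4.
1 is placed in row 3, leaving R3C2 = 2.
2 is placed in row 3, which forces R3C4 = 3.
Column 2 now contains 1, leaving R4C2 = 3.
3 is placed in column 4, so R4C4 = 2.
2 is placed in column 1, leaving R1C1 = 3.
Column 2 now contains 3, leaving R1C2 = 4.
Column 3 now contains 3, so R1C3 = 2.
3 is placed in row 4, leaving R4C1 = 1.
The full grid is 3 4 2 1 / 2 1 3 4 / 4 2 1 3 / 1 3 4 2.

3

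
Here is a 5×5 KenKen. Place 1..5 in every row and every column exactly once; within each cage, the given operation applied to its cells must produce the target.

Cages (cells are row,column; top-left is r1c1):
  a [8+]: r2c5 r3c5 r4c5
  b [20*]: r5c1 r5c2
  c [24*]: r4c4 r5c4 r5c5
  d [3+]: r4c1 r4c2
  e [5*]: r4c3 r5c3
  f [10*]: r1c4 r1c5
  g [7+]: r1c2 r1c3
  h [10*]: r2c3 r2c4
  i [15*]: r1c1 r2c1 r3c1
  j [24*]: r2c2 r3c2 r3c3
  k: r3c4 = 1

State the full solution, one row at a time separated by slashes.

Cage k is given; hence r3c4 = 1.
The only place for 1 in row 1 is r1c1.
Column 1 already has 1, so r4c1 = 2.
Cage d's pair has sum 3, so r4c2 = 1.
Row 4 already has 1, so r4c3 = 5.
Column 3 now contains 5, so r5c3 = 1.
Column 3 now contains 5, leaving r2c3 = 2.
Cage h's pair has product 10, so r2c4 = 5.
Cage a has sum 8, leaving r2c5 = 1.
Column 4 already has 5, so r1c4 = 2.
Cage f's pair has product 10, which forces r1c5 = 5.
Row 2 now contains 5, so r2c1 = 3.
Row 2 now contains 3, which forces r2c2 = 4.
The 3 cells of cage i must have product 15, so r3c1 = 5.
Cage j needs product 24, leaving r3c2 = 2.
Column 1 already has 5, leaving r5c1 = 4.
Column 2 already has 4; hence r5c2 = 5.
Row 5 already has 4, which forces r5c4 = 3.
Row 5 now contains 3, leaving r5c5 = 2.
Column 2 already has 4, so r1c2 = 3.
Cage g's pair has sum 7, so r1c3 = 4.
Cage j needs product 24, leaving r3c3 = 3.
Row 3 now contains 3; hence r3c5 = 4.
3 is placed in column 4, which forces r4c4 = 4.
Column 5 now contains 4, which forces r4c5 = 3.

1 3 4 2 5 / 3 4 2 5 1 / 5 2 3 1 4 / 2 1 5 4 3 / 4 5 1 3 2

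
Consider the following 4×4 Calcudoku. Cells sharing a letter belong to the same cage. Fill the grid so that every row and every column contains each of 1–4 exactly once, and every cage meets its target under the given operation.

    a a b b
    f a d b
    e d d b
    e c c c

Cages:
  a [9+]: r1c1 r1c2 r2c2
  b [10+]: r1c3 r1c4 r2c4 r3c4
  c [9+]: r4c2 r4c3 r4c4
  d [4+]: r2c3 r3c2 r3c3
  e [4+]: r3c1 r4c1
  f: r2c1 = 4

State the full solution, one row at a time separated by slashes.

2 4 3 1 / 4 3 1 2 / 3 1 2 4 / 1 2 4 3

Cage f is given, so r2c1 = 4.
Cage d has sum 4, leaving r2c3 = 1.
Cage d needs sum 4, which forces r3c2 = 1.
Cage d has sum 4, so r3c3 = 2.
Cage a has sum 9, so r1c2 = 4.
4 is placed in row 1; hence r1c3 = 3.
Cage b needs sum 10, so r1c4 = 1.
Cage b has sum 10; hence r2c4 = 2.
1 is placed in row 3; hence r3c1 = 3.
Row 3 now contains 3, so r3c4 = 4.
The two cells of cage e must have sum 4, which forces r4c1 = 1.
Column 3 already has 3, so r4c3 = 4.
Column 4 now contains 4, leaving r4c4 = 3.
3 is placed in row 1, which forces r1c1 = 2.
2 is placed in row 2, so r2c2 = 3.
Row 4 already has 3, leaving r4c2 = 2.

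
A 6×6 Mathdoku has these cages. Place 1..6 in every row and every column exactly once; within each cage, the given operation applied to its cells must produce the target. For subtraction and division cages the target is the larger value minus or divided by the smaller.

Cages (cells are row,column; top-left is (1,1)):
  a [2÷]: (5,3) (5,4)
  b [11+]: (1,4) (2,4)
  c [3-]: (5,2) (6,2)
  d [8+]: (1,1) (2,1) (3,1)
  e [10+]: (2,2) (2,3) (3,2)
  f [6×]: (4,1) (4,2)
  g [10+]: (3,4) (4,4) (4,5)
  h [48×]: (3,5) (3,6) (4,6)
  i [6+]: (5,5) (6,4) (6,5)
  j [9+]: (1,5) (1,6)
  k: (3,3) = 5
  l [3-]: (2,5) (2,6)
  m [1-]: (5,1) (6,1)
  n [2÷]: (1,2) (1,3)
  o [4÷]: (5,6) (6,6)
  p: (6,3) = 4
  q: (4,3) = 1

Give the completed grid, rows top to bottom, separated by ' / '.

Cage k is given, so (3,3) = 5.
Cage q is a single given cell, which forces (4,3) = 1.
Cage p is a single given cell; hence (6,3) = 4.
Row 6 already has 4, leaving (6,6) = 1.
The 3 cells of cage i must have sum 6, leaving (5,5) = 1.
1 is placed in column 6, which forces (5,6) = 4.
Cage h needs product 48, so (3,5) = 4.
Row 4 needs a 4, and only (4,4) is open for it.
Row 4 needs a 5, and only (4,5) is open for it.
Cage g has sum 10; hence (3,4) = 1.
Row 1 needs a 2, and only (1,3) is open for it.
In row 2, 2 can only go at (2,5), so (2,5) = 2.
The two cells of cage l must have difference 3, leaving (2,6) = 5.
Cage i needs sum 6, which forces (6,4) = 2.
Column 5 now contains 2, leaving (6,5) = 3.
Cage b needs two cells with sum 11, which forces (1,4) = 5.
Column 5 now contains 3, which forces (1,5) = 6.
Cage j needs two cells with sum 9, which forces (1,6) = 3.
Row 2 now contains 5, leaving (2,4) = 6.
6 is placed in column 4, leaving (5,4) = 3.
6 is placed in row 2, leaving (2,3) = 3.
The 3 cells of cage d must have sum 8, which forces (3,1) = 3.
Row 3 already has 3, so (3,2) = 6.
Row 3 already has 6, which forces (3,6) = 2.
3 is placed in column 1, leaving (4,1) = 2.
Row 4 now contains 2; hence (4,2) = 3.
Column 6 now contains 2, which forces (4,6) = 6.
Row 5 already has 3, so (5,2) = 2.
Row 5 already has 3, leaving (5,3) = 6.
Cage c's pair has difference 3, leaving (6,2) = 5.
Cage e has sum 10, so (2,2) = 1.
Row 5 now contains 6, which forces (5,1) = 5.
Row 6 already has 5, which forces (6,1) = 6.
Cage d has sum 8, leaving (1,1) = 1.
Column 2 already has 1, which forces (1,2) = 4.
1 is placed in row 2, which forces (2,1) = 4.

1 4 2 5 6 3 / 4 1 3 6 2 5 / 3 6 5 1 4 2 / 2 3 1 4 5 6 / 5 2 6 3 1 4 / 6 5 4 2 3 1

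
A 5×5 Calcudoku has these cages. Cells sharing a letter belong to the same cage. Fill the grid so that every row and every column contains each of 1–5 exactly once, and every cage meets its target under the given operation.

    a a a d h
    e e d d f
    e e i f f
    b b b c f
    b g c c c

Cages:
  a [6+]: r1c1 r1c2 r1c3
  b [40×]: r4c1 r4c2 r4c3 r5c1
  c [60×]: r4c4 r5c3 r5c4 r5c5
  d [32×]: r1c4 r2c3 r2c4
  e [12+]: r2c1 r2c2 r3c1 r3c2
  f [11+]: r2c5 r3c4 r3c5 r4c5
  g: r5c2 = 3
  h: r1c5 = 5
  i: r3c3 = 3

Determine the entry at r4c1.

The 3 cells of cage d must have product 32; hence r1c4 = 4.
Cage h is given, so r1c5 = 5.
Cage d has product 32; hence r2c3 = 4.
Cage d has product 32, leaving r2c4 = 2.
Cage i is given; hence r3c3 = 3.
G is a freebie, so r5c2 = 3.
The 3 cells of cage a must have sum 6, which forces r1c1 = 3.
Cage f needs sum 11, which forces r3c4 = 5.
Cage c needs product 60, which forces r4c4 = 3.
Column 4 now contains 5; hence r5c4 = 1.
The 4 cells of cage c must have product 60, which forces r5c5 = 4.
Cage f needs sum 11, so r2c5 = 3.
Row 5 already has 1; hence r5c3 = 5.
Cage b has product 40, which forces r4c3 = 1.
Row 4 already has 1; hence r4c5 = 2.
Row 5 already has 5; hence r5c1 = 2.
The 3 cells of cage a must have sum 6, which forces r1c2 = 1.
Column 3 already has 1, so r1c3 = 2.
1 is placed in column 2; hence r2c2 = 5.
Column 1 already has 2; hence r3c1 = 4.
Cage e has sum 12, which forces r3c2 = 2.
Column 5 already has 2, which forces r3c5 = 1.
4 is placed in column 1, so r4c1 = 5.
5 is placed in column 2, so r4c2 = 4.
Row 2 now contains 5, which forces r2c1 = 1.
Filled in: 3 1 2 4 5 / 1 5 4 2 3 / 4 2 3 5 1 / 5 4 1 3 2 / 2 3 5 1 4.

5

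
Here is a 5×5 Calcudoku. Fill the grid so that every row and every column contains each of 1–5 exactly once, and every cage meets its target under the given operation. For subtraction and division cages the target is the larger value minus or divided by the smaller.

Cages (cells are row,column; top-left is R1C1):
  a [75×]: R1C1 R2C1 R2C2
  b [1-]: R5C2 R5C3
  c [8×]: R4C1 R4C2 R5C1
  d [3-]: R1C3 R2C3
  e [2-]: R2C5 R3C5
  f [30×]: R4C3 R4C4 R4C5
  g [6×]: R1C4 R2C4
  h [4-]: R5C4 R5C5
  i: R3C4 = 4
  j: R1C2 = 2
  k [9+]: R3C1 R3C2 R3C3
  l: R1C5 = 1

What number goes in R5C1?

Cage a needs product 75, leaving R1C1 = 5.
Cage j is a single given cell, leaving R1C2 = 2.
2 is placed in row 1, so R1C4 = 3.
Cage l is a single given cell, leaving R1C5 = 1.
Cage a has product 75, so R2C1 = 3.
Cage a needs product 75, which forces R2C2 = 5.
Column 4 now contains 3, leaving R2C4 = 2.
Row 2 already has 2, which forces R2C5 = 4.
Cage i is given, which forces R3C4 = 4.
Column 4 now contains 2, leaving R4C4 = 5.
Column 4 already has 5, leaving R5C4 = 1.
1 is placed in column 5, so R5C5 = 5.
Row 1 already has 1, leaving R1C3 = 4.
Row 2 now contains 4, which forces R2C3 = 1.
Cage k needs sum 9, leaving R3C1 = 1.
Cage k needs sum 9; hence R3C2 = 3.
Cage k needs sum 9, which forces R3C3 = 5.
Cage e's pair has difference 2, leaving R3C5 = 2.
2 is placed in column 5, leaving R4C5 = 3.
3 is placed in column 2, which forces R5C2 = 4.
The 3 cells of cage c must have product 8, leaving R4C1 = 4.
Column 2 already has 4, so R4C2 = 1.
Row 4 already has 3, so R4C3 = 2.
Row 5 already has 4; hence R5C1 = 2.
Cage b needs two cells with difference 1; hence R5C3 = 3.
Completed grid: 5 2 4 3 1 / 3 5 1 2 4 / 1 3 5 4 2 / 4 1 2 5 3 / 2 4 3 1 5.

2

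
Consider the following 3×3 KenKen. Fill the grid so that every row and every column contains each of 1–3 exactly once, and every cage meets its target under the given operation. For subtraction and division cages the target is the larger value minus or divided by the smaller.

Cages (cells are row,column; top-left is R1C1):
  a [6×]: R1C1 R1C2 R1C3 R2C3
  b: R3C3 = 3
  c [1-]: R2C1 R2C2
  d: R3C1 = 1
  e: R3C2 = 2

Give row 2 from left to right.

2 3 1

Cage a has product 6; hence R2C3 = 1.
D is a freebie, leaving R3C1 = 1.
Cage e is given; hence R3C2 = 2.
Cage b is a single given cell, leaving R3C3 = 3.
Cage a needs product 6; hence R1C1 = 3.
The 4 cells of cage a must have product 6, which forces R1C2 = 1.
3 is placed in column 3, leaving R1C3 = 2.
The two cells of cage c must have difference 1; hence R2C1 = 2.
Column 2 already has 2, leaving R2C2 = 3.
Completed grid: 3 1 2 / 2 3 1 / 1 2 3.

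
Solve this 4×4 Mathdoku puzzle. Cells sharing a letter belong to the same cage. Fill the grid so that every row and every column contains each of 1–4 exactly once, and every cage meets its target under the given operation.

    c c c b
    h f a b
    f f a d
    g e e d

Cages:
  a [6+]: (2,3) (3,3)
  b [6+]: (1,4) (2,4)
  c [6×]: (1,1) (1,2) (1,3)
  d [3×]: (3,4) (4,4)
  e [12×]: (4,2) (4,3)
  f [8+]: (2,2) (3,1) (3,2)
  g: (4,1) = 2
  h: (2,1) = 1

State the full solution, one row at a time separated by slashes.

H is a freebie, leaving (2,1) = 1.
G is a freebie, so (4,1) = 2.
Column 1 already has 2, so (1,1) = 3.
Column 1 now contains 3, which forces (3,1) = 4.
Row 3 now contains 4, which forces (3,3) = 2.
Cage c needs product 6; hence (1,2) = 2.
2 is placed in column 3, leaving (1,3) = 1.
Row 1 already has 2, which forces (1,4) = 4.
Cage f has sum 8, which forces (2,2) = 3.
2 is placed in column 3, so (2,3) = 4.
Column 4 already has 4, so (2,4) = 2.
Row 3 already has 2, so (3,2) = 1.
Row 3 now contains 1, so (3,4) = 3.
Column 2 already has 3, which forces (4,2) = 4.
Column 3 now contains 4; hence (4,3) = 3.
Column 4 now contains 3, so (4,4) = 1.

3 2 1 4 / 1 3 4 2 / 4 1 2 3 / 2 4 3 1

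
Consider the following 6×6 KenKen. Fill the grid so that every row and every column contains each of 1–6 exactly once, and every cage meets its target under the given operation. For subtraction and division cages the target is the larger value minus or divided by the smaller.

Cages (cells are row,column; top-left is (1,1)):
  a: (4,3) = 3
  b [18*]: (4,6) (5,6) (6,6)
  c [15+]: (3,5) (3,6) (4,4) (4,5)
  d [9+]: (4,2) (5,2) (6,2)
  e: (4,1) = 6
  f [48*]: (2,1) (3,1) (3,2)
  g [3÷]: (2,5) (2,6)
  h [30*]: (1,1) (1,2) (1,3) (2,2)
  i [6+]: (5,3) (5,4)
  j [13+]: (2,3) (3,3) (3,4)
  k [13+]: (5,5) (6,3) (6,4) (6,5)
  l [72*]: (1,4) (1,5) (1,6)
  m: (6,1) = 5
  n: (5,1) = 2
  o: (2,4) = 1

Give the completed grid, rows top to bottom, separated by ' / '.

1 5 2 6 3 4 / 4 3 5 1 6 2 / 3 4 6 2 1 5 / 6 2 3 4 5 1 / 2 6 1 5 4 3 / 5 1 4 3 2 6

O is a freebie, leaving (2,4) = 1.
Cage e is a single given cell; hence (4,1) = 6.
Cage a is a single given cell; hence (4,3) = 3.
3 is placed in row 4, so (4,6) = 1.
N is a freebie, leaving (5,1) = 2.
Cage m is given, so (6,1) = 5.
2 is placed in column 1, leaving (2,1) = 4.
The 3 cells of cage f must have product 48, so (3,1) = 3.
Cage f has product 48, so (3,2) = 4.
The two cells of cage i must have sum 6, so (5,3) = 1.
Cage i needs two cells with sum 6, so (5,4) = 5.
3 is placed in column 1; hence (1,1) = 1.
The 4 cells of cage c must have sum 15, leaving (4,5) = 5.
Cage d has sum 9, which forces (6,2) = 1.
5 is placed in row 4, leaving (4,2) = 2.
2 is placed in row 4; hence (4,4) = 4.
Cage d needs sum 9; hence (5,2) = 6.
Cage k has sum 13, leaving (5,5) = 4.
6 is placed in row 5, leaving (5,6) = 3.
Column 6 already has 3, so (6,6) = 6.
The 4 cells of cage h must have product 30, leaving (1,3) = 2.
Column 6 now contains 6, so (1,6) = 4.
Cage g needs two cells with quotient 3, so (2,5) = 6.
Column 6 now contains 6, which forces (2,6) = 2.
Cage c needs sum 15, which forces (3,5) = 1.
Cage c has sum 15, which forces (3,6) = 5.
Cage k has sum 13, which forces (6,3) = 4.
Cage l needs product 72, so (1,4) = 6.
Column 5 now contains 6, leaving (1,5) = 3.
6 is placed in row 2, leaving (2,3) = 5.
Row 3 already has 5, leaving (3,3) = 6.
The 3 cells of cage j must have sum 13, so (3,4) = 2.
Column 4 now contains 2, which forces (6,4) = 3.
Column 5 now contains 3; hence (6,5) = 2.
Row 1 already has 3; hence (1,2) = 5.
Row 2 now contains 5, so (2,2) = 3.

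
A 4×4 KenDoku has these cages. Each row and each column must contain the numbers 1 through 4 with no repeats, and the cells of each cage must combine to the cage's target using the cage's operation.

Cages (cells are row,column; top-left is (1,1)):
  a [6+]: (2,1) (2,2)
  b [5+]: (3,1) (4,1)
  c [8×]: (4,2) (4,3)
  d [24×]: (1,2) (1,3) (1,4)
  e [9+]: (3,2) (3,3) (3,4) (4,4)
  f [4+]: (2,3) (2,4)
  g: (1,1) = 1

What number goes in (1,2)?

Cage g is a single given cell; hence (1,1) = 1.
Row 4 needs a 1, and only (4,4) is open for it.
Cage f's pair has sum 4, so (2,3) = 1.
Column 4 now contains 1, which forces (2,4) = 3.
Column 4 already has 3, which forces (3,4) = 4.
4 is placed in column 4; hence (1,4) = 2.
The 4 cells of cage e must have sum 9, which forces (3,2) = 1.
Row 3 already has 4, which forces (3,3) = 3.
The 3 cells of cage d must have product 24; hence (1,2) = 3.
3 is placed in column 3, so (1,3) = 4.
Row 3 now contains 3; hence (3,1) = 2.
Cage b's pair has sum 5; hence (4,1) = 3.
Column 3 now contains 4, which forces (4,3) = 2.
Column 1 already has 2, which forces (2,1) = 4.
Cage a needs two cells with sum 6, leaving (2,2) = 2.
Row 4 now contains 2, so (4,2) = 4.
The full grid is 1 3 4 2 / 4 2 1 3 / 2 1 3 4 / 3 4 2 1.

3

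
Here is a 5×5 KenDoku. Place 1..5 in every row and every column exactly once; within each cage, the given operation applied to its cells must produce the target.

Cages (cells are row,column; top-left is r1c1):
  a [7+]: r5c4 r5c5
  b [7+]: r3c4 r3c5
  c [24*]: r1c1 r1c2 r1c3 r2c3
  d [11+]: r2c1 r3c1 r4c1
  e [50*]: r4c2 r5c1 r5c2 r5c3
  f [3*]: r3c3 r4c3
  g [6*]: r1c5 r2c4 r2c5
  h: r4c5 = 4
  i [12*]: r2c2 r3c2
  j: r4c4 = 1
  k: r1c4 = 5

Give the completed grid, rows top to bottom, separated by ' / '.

3 1 4 5 2 / 5 4 2 3 1 / 4 3 1 2 5 / 2 5 3 1 4 / 1 2 5 4 3

Cage k is a single given cell, which forces r1c4 = 5.
Cage e needs product 50, leaving r4c2 = 5.
Cage j is given; hence r4c4 = 1.
Cage h is given, leaving r4c5 = 4.
Cage f needs two cells with product 3, which forces r3c3 = 1.
4 is placed in row 4, leaving r4c1 = 2.
Row 4 already has 1, so r4c3 = 3.
In row 1, 4 can only go at r1c3, so r1c3 = 4.
4 is placed in column 3, so r2c3 = 2.
Row 2 now contains 2, which forces r2c4 = 3.
Row 2 already has 3; hence r2c5 = 1.
Column 3 now contains 2, leaving r5c3 = 5.
Row 5 now contains 5, leaving r5c5 = 3.
Column 5 now contains 3, so r1c5 = 2.
Row 2 already has 3, which forces r2c2 = 4.
Cage i needs two cells with product 12, which forces r3c2 = 3.
Cage b needs two cells with sum 7, leaving r3c4 = 2.
Column 5 now contains 3, leaving r3c5 = 5.
Row 5 now contains 5; hence r5c1 = 1.
The 4 cells of cage e must have product 50, so r5c2 = 2.
Cage a needs two cells with sum 7, which forces r5c4 = 4.
Column 1 now contains 1; hence r1c1 = 3.
Column 2 now contains 3, which forces r1c2 = 1.
4 is placed in row 2, which forces r2c1 = 5.
Row 3 already has 5; hence r3c1 = 4.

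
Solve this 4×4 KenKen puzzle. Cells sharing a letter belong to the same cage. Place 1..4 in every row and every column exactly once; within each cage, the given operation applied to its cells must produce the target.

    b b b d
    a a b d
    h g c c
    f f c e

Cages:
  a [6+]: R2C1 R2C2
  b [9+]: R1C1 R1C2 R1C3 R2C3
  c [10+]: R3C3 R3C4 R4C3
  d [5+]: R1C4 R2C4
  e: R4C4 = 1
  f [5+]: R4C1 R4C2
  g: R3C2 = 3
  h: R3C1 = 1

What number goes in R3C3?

2

Cage h is a single given cell, so R3C1 = 1.
G is a freebie, leaving R3C2 = 3.
Row 3 already has 3, so R3C4 = 4.
E is a freebie, so R4C4 = 1.
4 is placed in row 3, which forces R3C3 = 2.
The two cells of cage f must have sum 5; hence R4C1 = 3.
Cage f's pair has sum 5, which forces R4C2 = 2.
The 3 cells of cage c must have sum 10; hence R4C3 = 4.
Cage b has sum 9, leaving R1C1 = 4.
Cage b needs sum 9, so R1C2 = 1.
Cage b has sum 9, leaving R1C3 = 3.
Row 1 already has 3; hence R1C4 = 2.
The two cells of cage a must have sum 6, so R2C1 = 2.
Column 2 now contains 2, leaving R2C2 = 4.
Cage b has sum 9; hence R2C3 = 1.
2 is placed in column 4, which forces R2C4 = 3.
The full grid is 4 1 3 2 / 2 4 1 3 / 1 3 2 4 / 3 2 4 1.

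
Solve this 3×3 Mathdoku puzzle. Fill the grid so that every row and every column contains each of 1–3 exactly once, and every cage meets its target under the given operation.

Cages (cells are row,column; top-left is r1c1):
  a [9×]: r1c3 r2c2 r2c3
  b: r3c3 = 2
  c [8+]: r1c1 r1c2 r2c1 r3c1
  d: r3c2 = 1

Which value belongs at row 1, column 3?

Cage c has sum 8, so r1c2 = 2.
Cage a needs product 9; hence r1c3 = 3.
Cage a has product 9, which forces r2c2 = 3.
Cage a needs product 9, which forces r2c3 = 1.
Cage d is given, which forces r3c2 = 1.
Cage b is a single given cell; hence r3c3 = 2.
Row 1 already has 3, which forces r1c1 = 1.
Row 2 already has 1, leaving r2c1 = 2.
Row 3 already has 2, which forces r3c1 = 3.
Filled in: 1 2 3 / 2 3 1 / 3 1 2.

3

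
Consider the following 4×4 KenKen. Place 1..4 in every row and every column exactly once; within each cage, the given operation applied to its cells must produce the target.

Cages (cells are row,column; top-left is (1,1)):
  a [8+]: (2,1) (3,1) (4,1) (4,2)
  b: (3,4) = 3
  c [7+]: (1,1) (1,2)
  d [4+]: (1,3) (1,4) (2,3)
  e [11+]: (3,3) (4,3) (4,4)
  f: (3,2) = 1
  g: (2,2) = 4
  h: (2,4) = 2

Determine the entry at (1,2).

Cage d needs sum 4, which forces (1,3) = 2.
Cage d needs sum 4; hence (1,4) = 1.
Cage g is given, leaving (2,2) = 4.
Cage d needs sum 4; hence (2,3) = 1.
H is a freebie, leaving (2,4) = 2.
Cage f is given, leaving (3,2) = 1.
Cage e needs sum 11; hence (3,3) = 4.
B is a freebie, which forces (3,4) = 3.
1 is placed in column 2; hence (4,2) = 2.
Cage e needs sum 11, leaving (4,3) = 3.
The 3 cells of cage e must have sum 11, so (4,4) = 4.
Cage c needs two cells with sum 7, leaving (1,1) = 4.
Column 2 already has 4; hence (1,2) = 3.
Row 2 now contains 2, which forces (2,1) = 3.
Row 3 now contains 3, leaving (3,1) = 2.
Row 4 now contains 4, leaving (4,1) = 1.
Completed grid: 4 3 2 1 / 3 4 1 2 / 2 1 4 3 / 1 2 3 4.

3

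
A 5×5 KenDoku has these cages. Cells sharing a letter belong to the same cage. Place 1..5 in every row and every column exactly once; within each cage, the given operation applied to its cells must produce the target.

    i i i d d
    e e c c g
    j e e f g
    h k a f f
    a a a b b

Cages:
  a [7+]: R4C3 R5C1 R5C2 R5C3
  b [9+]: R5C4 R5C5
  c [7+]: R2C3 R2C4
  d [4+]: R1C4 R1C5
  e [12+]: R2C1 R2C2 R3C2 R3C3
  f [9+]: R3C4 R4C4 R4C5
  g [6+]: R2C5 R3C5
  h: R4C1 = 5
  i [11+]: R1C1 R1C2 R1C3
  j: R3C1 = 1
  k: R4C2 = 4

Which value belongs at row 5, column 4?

Cage j is a single given cell; hence R3C1 = 1.
Cage h is given, so R4C1 = 5.
K is a freebie, which forces R4C2 = 4.
The 4 cells of cage a must have sum 7, so R4C3 = 1.
Cage f needs sum 9, which forces R3C4 = 4.
The 4 cells of cage a must have sum 7, so R5C2 = 1.
Column 4 now contains 4, leaving R5C4 = 5.
Row 5 already has 5; hence R5C5 = 4.
Cage g needs two cells with sum 6, so R2C5 = 1.
The two cells of cage g must have sum 6, so R3C5 = 5.
Cage d's pair has sum 4, which forces R1C4 = 1.
Column 5 already has 1, which forces R1C5 = 3.
Column 5 already has 3, which forces R4C5 = 2.
Row 4 already has 2, leaving R4C4 = 3.
Cage c's pair has sum 7, so R2C3 = 5.
Column 4 already has 3; hence R2C4 = 2.
Cage i has sum 11, so R1C2 = 5.
Row 2 already has 2; hence R2C1 = 4.
5 is placed in row 2; hence R2C2 = 3.
Cage e needs sum 12, leaving R3C2 = 2.
Cage e has sum 12, so R3C3 = 3.
3 is placed in column 3, which forces R5C3 = 2.
4 is placed in column 1, leaving R1C1 = 2.
Column 3 already has 2; hence R1C3 = 4.
2 is placed in row 5, leaving R5C1 = 3.
The full grid is 2 5 4 1 3 / 4 3 5 2 1 / 1 2 3 4 5 / 5 4 1 3 2 / 3 1 2 5 4.

5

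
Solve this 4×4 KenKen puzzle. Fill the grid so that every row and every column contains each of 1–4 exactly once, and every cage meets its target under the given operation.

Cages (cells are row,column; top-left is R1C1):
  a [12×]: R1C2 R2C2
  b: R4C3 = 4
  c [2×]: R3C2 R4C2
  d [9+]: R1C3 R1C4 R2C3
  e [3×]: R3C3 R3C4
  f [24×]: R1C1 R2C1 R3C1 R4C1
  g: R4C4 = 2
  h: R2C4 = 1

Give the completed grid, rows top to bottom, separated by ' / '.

Cage h is a single given cell, which forces R2C4 = 1.
Column 4 already has 1; hence R3C4 = 3.
Cage b is given, leaving R4C3 = 4.
Cage g is a single given cell, leaving R4C4 = 2.
2 is placed in column 4, which forces R1C4 = 4.
The two cells of cage c must have product 2, leaving R3C2 = 2.
Row 3 now contains 3; hence R3C3 = 1.
Row 4 now contains 2, which forces R4C2 = 1.
Cage f needs product 24, so R1C1 = 1.
4 is placed in row 1, which forces R1C2 = 3.
Row 1 already has 3, which forces R1C3 = 2.
Cage f has product 24; hence R2C1 = 2.
Cage a's pair has product 12; hence R2C2 = 4.
2 is placed in column 3; hence R2C3 = 3.
Row 3 now contains 1, leaving R3C1 = 4.
1 is placed in row 4, which forces R4C1 = 3.

1 3 2 4 / 2 4 3 1 / 4 2 1 3 / 3 1 4 2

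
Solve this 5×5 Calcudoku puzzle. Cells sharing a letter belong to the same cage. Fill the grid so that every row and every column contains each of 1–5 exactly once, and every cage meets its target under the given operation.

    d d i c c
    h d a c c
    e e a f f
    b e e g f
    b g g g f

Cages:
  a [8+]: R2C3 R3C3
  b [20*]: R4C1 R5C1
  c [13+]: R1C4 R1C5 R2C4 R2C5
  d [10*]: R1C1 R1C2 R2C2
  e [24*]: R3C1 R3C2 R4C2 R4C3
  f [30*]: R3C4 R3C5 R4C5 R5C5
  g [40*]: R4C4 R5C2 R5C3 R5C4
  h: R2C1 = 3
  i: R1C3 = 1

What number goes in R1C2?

5

I is a freebie, which forces R1C3 = 1.
Cage h is a single given cell, so R2C1 = 3.
3 is placed in row 2, which forces R2C3 = 5.
Column 3 already has 5; hence R3C3 = 3.
Cage d needs product 10, which forces R2C2 = 1.
The 4 cells of cage e must have product 24, which forces R4C2 = 3.
Cage e has product 24, which forces R3C1 = 1.
The 4 cells of cage f must have product 30, which forces R5C5 = 3.
Cage f needs product 30, leaving R4C5 = 1.
Cage g needs product 40, so R5C4 = 1.
Row 1 needs a 3, and only R1C4 is open for it.
Cage c has sum 13, which forces R1C5 = 4.
Cage c needs sum 13; hence R2C4 = 4.
Cage c needs sum 13, which forces R2C5 = 2.
Column 5 now contains 2, leaving R3C5 = 5.
5 is placed in row 3, leaving R3C4 = 2.
2 is placed in column 4, leaving R4C4 = 5.
Row 3 now contains 2, leaving R3C2 = 4.
Row 4 now contains 5, so R4C1 = 4.
Cage e has product 24; hence R4C3 = 2.
The two cells of cage b must have product 20, so R5C1 = 5.
Column 2 already has 4, leaving R5C2 = 2.
2 is placed in column 3; hence R5C3 = 4.
Column 1 already has 5, leaving R1C1 = 2.
Column 2 now contains 2, leaving R1C2 = 5.
The full grid is 2 5 1 3 4 / 3 1 5 4 2 / 1 4 3 2 5 / 4 3 2 5 1 / 5 2 4 1 3.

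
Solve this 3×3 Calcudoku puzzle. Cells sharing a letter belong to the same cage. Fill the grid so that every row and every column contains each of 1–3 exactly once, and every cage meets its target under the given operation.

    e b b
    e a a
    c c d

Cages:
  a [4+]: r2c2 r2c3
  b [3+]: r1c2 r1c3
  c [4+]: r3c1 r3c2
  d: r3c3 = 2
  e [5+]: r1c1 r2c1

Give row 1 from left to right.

3 2 1

D is a freebie, which forces r3c3 = 2.
The two cells of cage b must have sum 3, leaving r1c2 = 2.
Column 3 now contains 2, so r1c3 = 1.
Column 3 already has 1, so r2c3 = 3.
Row 1 now contains 2; hence r1c1 = 3.
Row 2 already has 3, so r2c1 = 2.
Row 2 already has 3, which forces r2c2 = 1.
Column 1 now contains 3; hence r3c1 = 1.
Column 2 already has 1, so r3c2 = 3.
The full grid is 3 2 1 / 2 1 3 / 1 3 2.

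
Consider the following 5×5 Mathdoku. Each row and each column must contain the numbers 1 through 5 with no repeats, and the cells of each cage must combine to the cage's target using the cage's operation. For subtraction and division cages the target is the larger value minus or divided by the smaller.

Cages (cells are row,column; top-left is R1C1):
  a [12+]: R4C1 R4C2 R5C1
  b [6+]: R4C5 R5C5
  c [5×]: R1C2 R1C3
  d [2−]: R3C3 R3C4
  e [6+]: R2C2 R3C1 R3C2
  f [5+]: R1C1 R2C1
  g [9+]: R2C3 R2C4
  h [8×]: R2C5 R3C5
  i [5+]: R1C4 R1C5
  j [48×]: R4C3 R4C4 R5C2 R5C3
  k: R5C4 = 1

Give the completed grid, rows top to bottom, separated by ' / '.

4 5 1 2 3 / 1 3 5 4 2 / 2 1 3 5 4 / 5 4 2 3 1 / 3 2 4 1 5

Cage k is given, which forces R5C4 = 1.
Column 5 needs a 3, and only R1C5 is open for it.
The two cells of cage i must have sum 5, which forces R1C4 = 2.
In row 1, 4 can only go at R1C1, so R1C1 = 4.
Column 1 now contains 4; hence R2C1 = 1.
Cage e has sum 6; hence R3C2 = 1.
Column 2 now contains 1; hence R1C2 = 5.
Cage c's pair has product 5, which forces R1C3 = 1.
Column 2 now contains 5; hence R4C2 = 4.
Column 3 already has 1, which forces R4C3 = 2.
4 is placed in row 4, leaving R4C4 = 3.
Row 4 now contains 2, so R4C5 = 1.
Cage d's pair has difference 2, leaving R3C3 = 3.
Cage d's pair has difference 2, so R3C4 = 5.
Row 4 already has 3; hence R4C1 = 5.
The 3 cells of cage a must have sum 12, so R5C1 = 3.
Cage j has product 48; hence R5C2 = 2.
Cage j has product 48, leaving R5C3 = 4.
Cage b's pair has sum 6, so R5C5 = 5.
2 is placed in column 2, leaving R2C2 = 3.
Column 3 now contains 4, leaving R2C3 = 5.
Column 4 already has 5; hence R2C4 = 4.
Row 2 already has 4; hence R2C5 = 2.
Row 3 now contains 3, leaving R3C1 = 2.
2 is placed in column 5, so R3C5 = 4.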